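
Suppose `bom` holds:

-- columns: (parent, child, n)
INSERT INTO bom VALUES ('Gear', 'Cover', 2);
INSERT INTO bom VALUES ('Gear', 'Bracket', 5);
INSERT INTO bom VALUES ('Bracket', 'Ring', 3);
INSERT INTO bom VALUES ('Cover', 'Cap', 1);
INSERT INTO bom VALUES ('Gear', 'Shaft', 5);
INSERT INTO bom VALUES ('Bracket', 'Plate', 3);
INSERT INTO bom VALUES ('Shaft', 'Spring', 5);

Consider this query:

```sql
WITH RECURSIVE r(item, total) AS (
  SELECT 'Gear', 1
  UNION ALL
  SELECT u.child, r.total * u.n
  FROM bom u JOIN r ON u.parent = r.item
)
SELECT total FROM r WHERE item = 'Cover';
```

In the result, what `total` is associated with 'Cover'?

Base: (Gear, total=1).
Iteration 1: components of {Gear} -> Bracket = 1*5 = 5, Cover = 1*2 = 2, Shaft = 1*5 = 5.
Iteration 2: components of {Bracket,Cover,Shaft} -> Cap = 2*1 = 2, Plate = 5*3 = 15, Ring = 5*3 = 15, Spring = 5*5 = 25.
Iteration 3: no further components; recursion stops.

2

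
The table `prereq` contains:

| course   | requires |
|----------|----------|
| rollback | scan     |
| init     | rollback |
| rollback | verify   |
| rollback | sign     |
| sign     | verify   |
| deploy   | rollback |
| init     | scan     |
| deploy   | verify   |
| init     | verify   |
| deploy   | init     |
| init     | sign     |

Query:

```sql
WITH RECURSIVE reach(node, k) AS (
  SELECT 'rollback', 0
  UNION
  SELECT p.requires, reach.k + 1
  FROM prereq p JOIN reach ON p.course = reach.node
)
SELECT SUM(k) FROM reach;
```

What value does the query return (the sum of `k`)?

Base: (rollback, k=0).
Iteration 1: edges from {rollback} -> (scan, k=1), (sign, k=1), (verify, k=1).
Iteration 2: edges from {scan,sign,verify} -> (verify, k=2).
Iteration 3: no outgoing edges from {verify}; recursion stops.
SUM(k) = 0 + 1 + 1 + 1 + 2 = 5.

5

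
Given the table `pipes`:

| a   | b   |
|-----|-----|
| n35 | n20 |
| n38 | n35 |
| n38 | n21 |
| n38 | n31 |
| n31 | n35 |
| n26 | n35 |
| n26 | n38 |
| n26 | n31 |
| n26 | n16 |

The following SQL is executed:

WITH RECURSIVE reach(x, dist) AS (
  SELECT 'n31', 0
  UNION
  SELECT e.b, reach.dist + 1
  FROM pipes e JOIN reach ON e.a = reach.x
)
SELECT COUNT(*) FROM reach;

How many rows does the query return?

3

Base: (n31, dist=0).
Iteration 1: edges from {n31} -> (n35, dist=1).
Iteration 2: edges from {n35} -> (n20, dist=2).
Iteration 3: no outgoing edges from {n20}; recursion stops.
Total rows emitted: 3.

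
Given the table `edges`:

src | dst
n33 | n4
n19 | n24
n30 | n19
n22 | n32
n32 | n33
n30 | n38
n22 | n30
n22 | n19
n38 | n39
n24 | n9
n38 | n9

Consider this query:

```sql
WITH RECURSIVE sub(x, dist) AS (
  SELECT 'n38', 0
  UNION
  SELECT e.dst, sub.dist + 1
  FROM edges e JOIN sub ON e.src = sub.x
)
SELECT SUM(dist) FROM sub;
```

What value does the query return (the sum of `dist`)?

2

Base: (n38, dist=0).
Iteration 1: edges from {n38} -> (n39, dist=1), (n9, dist=1).
Iteration 2: no outgoing edges from {n39,n9}; recursion stops.
SUM(dist) = 0 + 1 + 1 = 2.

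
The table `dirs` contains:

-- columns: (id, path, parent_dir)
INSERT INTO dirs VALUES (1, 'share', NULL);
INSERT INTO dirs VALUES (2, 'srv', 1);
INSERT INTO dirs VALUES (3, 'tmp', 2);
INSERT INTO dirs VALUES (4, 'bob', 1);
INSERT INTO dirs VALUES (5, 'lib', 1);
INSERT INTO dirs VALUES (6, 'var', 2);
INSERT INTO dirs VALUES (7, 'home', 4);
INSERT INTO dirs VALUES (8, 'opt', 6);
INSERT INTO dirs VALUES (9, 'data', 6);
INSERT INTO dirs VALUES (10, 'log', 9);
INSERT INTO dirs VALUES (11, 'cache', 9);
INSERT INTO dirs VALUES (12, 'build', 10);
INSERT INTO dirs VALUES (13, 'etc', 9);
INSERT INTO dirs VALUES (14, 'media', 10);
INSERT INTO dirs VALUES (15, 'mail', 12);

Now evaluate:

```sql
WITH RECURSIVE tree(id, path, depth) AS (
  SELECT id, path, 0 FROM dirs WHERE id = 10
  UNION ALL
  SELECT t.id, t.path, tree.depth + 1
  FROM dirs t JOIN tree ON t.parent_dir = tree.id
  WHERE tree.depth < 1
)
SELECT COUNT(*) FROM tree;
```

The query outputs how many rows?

3

Base: id=10 (log) at depth 0.
Iteration 1: rows with parent_dir in {10} -> build (id 12, depth 1), media (id 14, depth 1).
Iteration 2: depth < 1 fails for all current rows; recursion stops.
Total rows emitted: 3.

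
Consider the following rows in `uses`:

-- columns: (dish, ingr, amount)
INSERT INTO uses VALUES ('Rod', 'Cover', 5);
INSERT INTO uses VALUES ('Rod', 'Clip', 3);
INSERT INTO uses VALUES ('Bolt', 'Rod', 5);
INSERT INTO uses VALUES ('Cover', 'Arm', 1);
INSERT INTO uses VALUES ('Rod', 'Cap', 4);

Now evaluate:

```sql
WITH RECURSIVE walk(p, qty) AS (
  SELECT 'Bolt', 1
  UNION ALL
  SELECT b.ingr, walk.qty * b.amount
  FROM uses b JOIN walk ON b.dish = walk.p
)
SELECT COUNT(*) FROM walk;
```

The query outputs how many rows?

Base: (Bolt, qty=1).
Iteration 1: components of {Bolt} -> Rod = 1*5 = 5.
Iteration 2: components of {Rod} -> Cap = 5*4 = 20, Clip = 5*3 = 15, Cover = 5*5 = 25.
Iteration 3: components of {Cap,Clip,Cover} -> Arm = 25*1 = 25.
Iteration 4: no further components; recursion stops.
Total rows emitted: 6.

6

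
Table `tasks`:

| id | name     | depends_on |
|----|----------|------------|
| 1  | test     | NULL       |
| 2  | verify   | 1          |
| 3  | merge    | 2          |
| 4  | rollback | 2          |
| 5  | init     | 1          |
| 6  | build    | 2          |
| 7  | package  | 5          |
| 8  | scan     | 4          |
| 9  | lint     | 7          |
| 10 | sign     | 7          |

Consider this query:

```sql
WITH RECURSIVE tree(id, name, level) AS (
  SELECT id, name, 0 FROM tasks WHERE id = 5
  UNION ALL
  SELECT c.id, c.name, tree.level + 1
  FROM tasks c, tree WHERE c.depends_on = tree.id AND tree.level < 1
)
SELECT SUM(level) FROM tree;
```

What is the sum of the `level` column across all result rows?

Base: id=5 (init) at level 0.
Iteration 1: rows with depends_on in {5} -> package (id 7, level 1).
Iteration 2: level < 1 fails for all current rows; recursion stops.
SUM(level) = 0 + 1 = 1.

1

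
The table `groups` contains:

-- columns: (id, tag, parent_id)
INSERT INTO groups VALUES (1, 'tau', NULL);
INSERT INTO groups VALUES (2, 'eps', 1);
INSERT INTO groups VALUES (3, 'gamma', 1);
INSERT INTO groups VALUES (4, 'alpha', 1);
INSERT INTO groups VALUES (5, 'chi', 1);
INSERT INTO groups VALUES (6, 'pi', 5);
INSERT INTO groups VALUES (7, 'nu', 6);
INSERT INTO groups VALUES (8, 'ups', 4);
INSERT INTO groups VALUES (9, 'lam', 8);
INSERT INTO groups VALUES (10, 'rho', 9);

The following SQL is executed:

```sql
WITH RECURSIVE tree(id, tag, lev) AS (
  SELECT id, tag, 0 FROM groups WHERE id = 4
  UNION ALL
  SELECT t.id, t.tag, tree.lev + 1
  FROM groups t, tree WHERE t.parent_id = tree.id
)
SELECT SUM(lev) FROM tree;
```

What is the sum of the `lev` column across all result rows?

Base: id=4 (alpha) at lev 0.
Iteration 1: rows with parent_id in {4} -> ups (id 8, lev 1).
Iteration 2: rows with parent_id in {8} -> lam (id 9, lev 2).
Iteration 3: rows with parent_id in {9} -> rho (id 10, lev 3).
Iteration 4: no rows with parent_id in {10}; recursion stops.
SUM(lev) = 0 + 1 + 2 + 3 = 6.

6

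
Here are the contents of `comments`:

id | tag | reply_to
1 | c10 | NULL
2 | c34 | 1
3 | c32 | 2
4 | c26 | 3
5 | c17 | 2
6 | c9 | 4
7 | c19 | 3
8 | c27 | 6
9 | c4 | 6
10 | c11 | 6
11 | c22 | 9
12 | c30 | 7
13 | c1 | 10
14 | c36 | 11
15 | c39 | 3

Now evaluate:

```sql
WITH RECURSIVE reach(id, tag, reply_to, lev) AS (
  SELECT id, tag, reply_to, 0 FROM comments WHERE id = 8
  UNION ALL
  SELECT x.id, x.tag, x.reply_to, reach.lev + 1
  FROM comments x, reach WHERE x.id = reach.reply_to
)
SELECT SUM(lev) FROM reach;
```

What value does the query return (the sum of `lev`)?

Base: id=8 (c27), reply_to=6, lev 0.
Iteration 1: join on id=6 -> c9 (id 6, reply_to=4, lev 1).
Iteration 2: join on id=4 -> c26 (id 4, reply_to=3, lev 2).
Iteration 3: join on id=3 -> c32 (id 3, reply_to=2, lev 3).
Iteration 4: join on id=2 -> c34 (id 2, reply_to=1, lev 4).
Iteration 5: join on id=1 -> c10 (id 1, reply_to=NULL, lev 5).
Iteration 6: reply_to is NULL; no match; recursion stops.
SUM(lev) = 0 + 1 + 2 + 3 + 4 + 5 = 15.

15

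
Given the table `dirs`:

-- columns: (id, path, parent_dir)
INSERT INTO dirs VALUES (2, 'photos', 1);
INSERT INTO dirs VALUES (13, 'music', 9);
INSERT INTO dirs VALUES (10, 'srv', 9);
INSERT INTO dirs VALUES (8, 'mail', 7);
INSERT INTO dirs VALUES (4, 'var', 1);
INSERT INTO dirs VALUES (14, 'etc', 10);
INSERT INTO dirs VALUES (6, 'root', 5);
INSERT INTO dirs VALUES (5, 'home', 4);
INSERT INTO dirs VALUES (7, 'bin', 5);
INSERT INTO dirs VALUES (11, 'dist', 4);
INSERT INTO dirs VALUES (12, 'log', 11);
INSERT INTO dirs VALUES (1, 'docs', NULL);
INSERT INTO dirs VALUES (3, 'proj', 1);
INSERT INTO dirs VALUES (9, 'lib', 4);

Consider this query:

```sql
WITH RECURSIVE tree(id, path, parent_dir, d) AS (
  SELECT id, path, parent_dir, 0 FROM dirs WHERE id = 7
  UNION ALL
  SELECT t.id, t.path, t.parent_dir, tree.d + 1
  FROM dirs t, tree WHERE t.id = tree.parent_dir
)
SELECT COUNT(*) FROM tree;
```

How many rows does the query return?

4

Base: id=7 (bin), parent_dir=5, d 0.
Iteration 1: join on id=5 -> home (id 5, parent_dir=4, d 1).
Iteration 2: join on id=4 -> var (id 4, parent_dir=1, d 2).
Iteration 3: join on id=1 -> docs (id 1, parent_dir=NULL, d 3).
Iteration 4: parent_dir is NULL; no match; recursion stops.
Total rows emitted: 4.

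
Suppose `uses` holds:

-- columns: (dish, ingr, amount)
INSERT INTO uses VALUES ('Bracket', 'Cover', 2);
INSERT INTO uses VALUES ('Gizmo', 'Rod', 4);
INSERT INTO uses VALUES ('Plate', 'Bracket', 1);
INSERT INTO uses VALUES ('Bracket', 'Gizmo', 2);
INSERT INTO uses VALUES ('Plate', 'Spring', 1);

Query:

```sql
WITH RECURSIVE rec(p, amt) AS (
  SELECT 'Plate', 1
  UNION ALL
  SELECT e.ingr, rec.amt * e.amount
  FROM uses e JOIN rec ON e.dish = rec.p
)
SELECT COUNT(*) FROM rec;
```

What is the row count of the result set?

Base: (Plate, amt=1).
Iteration 1: components of {Plate} -> Bracket = 1*1 = 1, Spring = 1*1 = 1.
Iteration 2: components of {Bracket,Spring} -> Cover = 1*2 = 2, Gizmo = 1*2 = 2.
Iteration 3: components of {Cover,Gizmo} -> Rod = 2*4 = 8.
Iteration 4: no further components; recursion stops.
Total rows emitted: 6.

6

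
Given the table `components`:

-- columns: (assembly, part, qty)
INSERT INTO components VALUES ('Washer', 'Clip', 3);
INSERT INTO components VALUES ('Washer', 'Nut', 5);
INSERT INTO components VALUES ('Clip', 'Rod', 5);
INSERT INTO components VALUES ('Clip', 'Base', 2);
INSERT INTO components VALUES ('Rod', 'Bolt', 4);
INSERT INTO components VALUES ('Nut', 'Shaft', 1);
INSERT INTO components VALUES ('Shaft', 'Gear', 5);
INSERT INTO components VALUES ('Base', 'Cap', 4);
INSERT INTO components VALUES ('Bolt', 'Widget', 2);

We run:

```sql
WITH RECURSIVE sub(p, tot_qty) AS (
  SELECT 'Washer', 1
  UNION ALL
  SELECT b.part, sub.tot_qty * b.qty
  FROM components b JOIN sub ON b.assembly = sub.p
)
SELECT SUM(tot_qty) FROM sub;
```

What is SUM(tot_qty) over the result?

Base: (Washer, tot_qty=1).
Iteration 1: components of {Washer} -> Clip = 1*3 = 3, Nut = 1*5 = 5.
Iteration 2: components of {Clip,Nut} -> Base = 3*2 = 6, Rod = 3*5 = 15, Shaft = 5*1 = 5.
Iteration 3: components of {Base,Rod,Shaft} -> Bolt = 15*4 = 60, Cap = 6*4 = 24, Gear = 5*5 = 25.
Iteration 4: components of {Bolt,Cap,Gear} -> Widget = 60*2 = 120.
Iteration 5: no further components; recursion stops.
SUM(tot_qty) = 1 + 3 + 5 + 15 + 6 + 5 + 60 + 24 + 25 + 120 = 264.

264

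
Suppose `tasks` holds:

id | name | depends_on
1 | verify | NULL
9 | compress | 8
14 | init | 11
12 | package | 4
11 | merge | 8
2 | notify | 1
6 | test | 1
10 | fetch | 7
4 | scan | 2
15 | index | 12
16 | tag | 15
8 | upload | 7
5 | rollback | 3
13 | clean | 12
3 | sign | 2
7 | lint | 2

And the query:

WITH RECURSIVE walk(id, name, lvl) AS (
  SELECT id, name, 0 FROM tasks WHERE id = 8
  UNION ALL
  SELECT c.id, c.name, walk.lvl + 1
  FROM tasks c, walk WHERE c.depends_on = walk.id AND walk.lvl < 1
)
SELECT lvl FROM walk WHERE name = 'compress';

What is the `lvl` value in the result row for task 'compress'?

1

Base: id=8 (upload) at lvl 0.
Iteration 1: rows with depends_on in {8} -> compress (id 9, lvl 1), merge (id 11, lvl 1).
Iteration 2: lvl < 1 fails for all current rows; recursion stops.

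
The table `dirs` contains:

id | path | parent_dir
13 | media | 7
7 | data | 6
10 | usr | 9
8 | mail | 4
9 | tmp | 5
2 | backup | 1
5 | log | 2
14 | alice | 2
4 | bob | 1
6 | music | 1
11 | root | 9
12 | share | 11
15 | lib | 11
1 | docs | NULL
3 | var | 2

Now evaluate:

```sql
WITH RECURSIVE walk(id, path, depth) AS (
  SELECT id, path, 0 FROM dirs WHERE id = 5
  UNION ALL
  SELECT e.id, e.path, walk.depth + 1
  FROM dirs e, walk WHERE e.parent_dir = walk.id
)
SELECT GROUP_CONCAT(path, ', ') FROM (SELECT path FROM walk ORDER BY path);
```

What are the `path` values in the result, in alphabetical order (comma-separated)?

lib, log, root, share, tmp, usr

Base: id=5 (log) at depth 0.
Iteration 1: rows with parent_dir in {5} -> tmp (id 9, depth 1).
Iteration 2: rows with parent_dir in {9} -> usr (id 10, depth 2), root (id 11, depth 2).
Iteration 3: rows with parent_dir in {10,11} -> share (id 12, depth 3), lib (id 15, depth 3).
Iteration 4: no rows with parent_dir in {12,15}; recursion stops.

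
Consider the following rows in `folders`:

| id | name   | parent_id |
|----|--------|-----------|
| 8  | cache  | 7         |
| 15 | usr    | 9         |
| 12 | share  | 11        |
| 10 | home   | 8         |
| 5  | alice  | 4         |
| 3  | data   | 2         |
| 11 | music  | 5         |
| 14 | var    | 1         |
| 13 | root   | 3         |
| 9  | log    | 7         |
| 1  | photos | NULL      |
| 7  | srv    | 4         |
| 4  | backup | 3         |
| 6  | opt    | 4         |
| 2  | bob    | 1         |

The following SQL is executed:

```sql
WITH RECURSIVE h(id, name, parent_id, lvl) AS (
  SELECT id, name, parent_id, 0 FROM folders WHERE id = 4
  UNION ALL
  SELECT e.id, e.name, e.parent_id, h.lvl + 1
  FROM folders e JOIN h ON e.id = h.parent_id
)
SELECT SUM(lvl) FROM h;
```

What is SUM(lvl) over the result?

Base: id=4 (backup), parent_id=3, lvl 0.
Iteration 1: join on id=3 -> data (id 3, parent_id=2, lvl 1).
Iteration 2: join on id=2 -> bob (id 2, parent_id=1, lvl 2).
Iteration 3: join on id=1 -> photos (id 1, parent_id=NULL, lvl 3).
Iteration 4: parent_id is NULL; no match; recursion stops.
SUM(lvl) = 0 + 1 + 2 + 3 = 6.

6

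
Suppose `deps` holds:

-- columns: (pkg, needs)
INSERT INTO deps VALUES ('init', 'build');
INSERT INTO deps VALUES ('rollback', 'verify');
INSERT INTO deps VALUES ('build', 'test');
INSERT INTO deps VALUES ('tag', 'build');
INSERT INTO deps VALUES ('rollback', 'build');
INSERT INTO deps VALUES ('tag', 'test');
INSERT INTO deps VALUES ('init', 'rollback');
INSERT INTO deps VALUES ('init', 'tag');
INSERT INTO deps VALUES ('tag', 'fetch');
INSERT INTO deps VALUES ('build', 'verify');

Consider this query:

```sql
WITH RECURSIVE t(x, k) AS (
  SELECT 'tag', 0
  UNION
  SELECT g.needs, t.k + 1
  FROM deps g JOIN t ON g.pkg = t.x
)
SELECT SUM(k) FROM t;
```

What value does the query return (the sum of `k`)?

7

Base: (tag, k=0).
Iteration 1: edges from {tag} -> (build, k=1), (fetch, k=1), (test, k=1).
Iteration 2: edges from {build,fetch,test} -> (test, k=2), (verify, k=2).
Iteration 3: no outgoing edges from {test,verify}; recursion stops.
SUM(k) = 0 + 1 + 1 + 1 + 2 + 2 = 7.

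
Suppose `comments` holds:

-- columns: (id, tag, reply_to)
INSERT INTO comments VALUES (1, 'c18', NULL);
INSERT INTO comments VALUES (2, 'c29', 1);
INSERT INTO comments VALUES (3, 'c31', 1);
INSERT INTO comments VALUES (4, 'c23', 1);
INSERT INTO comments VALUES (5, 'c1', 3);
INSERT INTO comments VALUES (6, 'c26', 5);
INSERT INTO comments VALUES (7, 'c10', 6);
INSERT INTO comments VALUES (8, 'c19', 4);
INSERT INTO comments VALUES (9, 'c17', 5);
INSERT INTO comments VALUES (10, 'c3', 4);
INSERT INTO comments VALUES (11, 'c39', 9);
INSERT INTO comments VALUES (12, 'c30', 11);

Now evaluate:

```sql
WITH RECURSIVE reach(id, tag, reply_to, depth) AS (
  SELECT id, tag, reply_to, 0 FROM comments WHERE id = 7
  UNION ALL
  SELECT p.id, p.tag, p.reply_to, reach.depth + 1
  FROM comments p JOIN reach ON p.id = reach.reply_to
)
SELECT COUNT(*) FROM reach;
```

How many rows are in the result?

Base: id=7 (c10), reply_to=6, depth 0.
Iteration 1: join on id=6 -> c26 (id 6, reply_to=5, depth 1).
Iteration 2: join on id=5 -> c1 (id 5, reply_to=3, depth 2).
Iteration 3: join on id=3 -> c31 (id 3, reply_to=1, depth 3).
Iteration 4: join on id=1 -> c18 (id 1, reply_to=NULL, depth 4).
Iteration 5: reply_to is NULL; no match; recursion stops.
Total rows emitted: 5.

5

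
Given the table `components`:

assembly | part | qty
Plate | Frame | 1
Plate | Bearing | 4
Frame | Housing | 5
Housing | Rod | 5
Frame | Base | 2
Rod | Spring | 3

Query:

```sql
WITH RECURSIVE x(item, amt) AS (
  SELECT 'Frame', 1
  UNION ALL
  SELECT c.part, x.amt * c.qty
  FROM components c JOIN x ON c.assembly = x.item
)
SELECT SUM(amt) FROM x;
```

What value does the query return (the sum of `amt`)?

108

Base: (Frame, amt=1).
Iteration 1: components of {Frame} -> Base = 1*2 = 2, Housing = 1*5 = 5.
Iteration 2: components of {Base,Housing} -> Rod = 5*5 = 25.
Iteration 3: components of {Rod} -> Spring = 25*3 = 75.
Iteration 4: no further components; recursion stops.
SUM(amt) = 1 + 5 + 2 + 25 + 75 = 108.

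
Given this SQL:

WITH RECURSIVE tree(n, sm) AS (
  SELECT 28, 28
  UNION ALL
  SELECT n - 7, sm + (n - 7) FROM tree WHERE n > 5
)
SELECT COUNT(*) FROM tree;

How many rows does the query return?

Base: n=28, sm=28.
Iteration 1: 28 > 5 holds -> n = 28 - 7 = 21, sm = 28 + 21 = 49.
Iteration 2: 21 > 5 holds -> n = 21 - 7 = 14, sm = 49 + 14 = 63.
Iteration 3: 14 > 5 holds -> n = 14 - 7 = 7, sm = 63 + 7 = 70.
Iteration 4: 7 > 5 holds -> n = 7 - 7 = 0, sm = 70 + 0 = 70.
Iteration 5: 0 > 5 fails; recursion stops.
Total rows emitted: 5.

5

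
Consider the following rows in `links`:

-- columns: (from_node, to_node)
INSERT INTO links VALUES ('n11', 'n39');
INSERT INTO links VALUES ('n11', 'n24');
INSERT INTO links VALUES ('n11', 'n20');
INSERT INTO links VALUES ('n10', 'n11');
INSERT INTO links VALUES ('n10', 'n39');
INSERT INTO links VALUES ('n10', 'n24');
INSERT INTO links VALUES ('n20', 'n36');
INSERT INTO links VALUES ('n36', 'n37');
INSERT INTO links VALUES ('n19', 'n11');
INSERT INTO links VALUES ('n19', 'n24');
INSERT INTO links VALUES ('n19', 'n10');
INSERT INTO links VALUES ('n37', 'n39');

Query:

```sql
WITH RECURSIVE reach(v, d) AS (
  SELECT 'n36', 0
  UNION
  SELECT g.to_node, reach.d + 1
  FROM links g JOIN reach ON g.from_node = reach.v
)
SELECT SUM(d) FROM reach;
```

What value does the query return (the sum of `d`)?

3

Base: (n36, d=0).
Iteration 1: edges from {n36} -> (n37, d=1).
Iteration 2: edges from {n37} -> (n39, d=2).
Iteration 3: no outgoing edges from {n39}; recursion stops.
SUM(d) = 0 + 1 + 2 = 3.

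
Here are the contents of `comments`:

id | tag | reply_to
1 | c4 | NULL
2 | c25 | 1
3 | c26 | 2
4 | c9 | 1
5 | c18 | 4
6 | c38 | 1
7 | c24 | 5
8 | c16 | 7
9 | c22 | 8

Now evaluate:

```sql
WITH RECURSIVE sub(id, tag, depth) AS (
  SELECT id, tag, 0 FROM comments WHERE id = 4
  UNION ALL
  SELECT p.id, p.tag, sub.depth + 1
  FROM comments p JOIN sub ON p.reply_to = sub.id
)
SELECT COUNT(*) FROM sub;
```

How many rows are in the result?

Base: id=4 (c9) at depth 0.
Iteration 1: rows with reply_to in {4} -> c18 (id 5, depth 1).
Iteration 2: rows with reply_to in {5} -> c24 (id 7, depth 2).
Iteration 3: rows with reply_to in {7} -> c16 (id 8, depth 3).
Iteration 4: rows with reply_to in {8} -> c22 (id 9, depth 4).
Iteration 5: no rows with reply_to in {9}; recursion stops.
Total rows emitted: 5.

5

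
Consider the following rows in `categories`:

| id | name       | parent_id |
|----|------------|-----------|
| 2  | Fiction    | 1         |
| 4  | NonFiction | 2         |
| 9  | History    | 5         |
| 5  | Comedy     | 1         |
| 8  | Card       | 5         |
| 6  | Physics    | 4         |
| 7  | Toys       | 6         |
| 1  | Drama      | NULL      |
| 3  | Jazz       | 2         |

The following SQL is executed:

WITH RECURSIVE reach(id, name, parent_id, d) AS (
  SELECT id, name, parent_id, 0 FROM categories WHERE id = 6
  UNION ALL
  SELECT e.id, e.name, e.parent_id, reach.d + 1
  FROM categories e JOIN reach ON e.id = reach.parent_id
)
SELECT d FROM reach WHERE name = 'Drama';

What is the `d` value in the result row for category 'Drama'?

3

Base: id=6 (Physics), parent_id=4, d 0.
Iteration 1: join on id=4 -> NonFiction (id 4, parent_id=2, d 1).
Iteration 2: join on id=2 -> Fiction (id 2, parent_id=1, d 2).
Iteration 3: join on id=1 -> Drama (id 1, parent_id=NULL, d 3).
Iteration 4: parent_id is NULL; no match; recursion stops.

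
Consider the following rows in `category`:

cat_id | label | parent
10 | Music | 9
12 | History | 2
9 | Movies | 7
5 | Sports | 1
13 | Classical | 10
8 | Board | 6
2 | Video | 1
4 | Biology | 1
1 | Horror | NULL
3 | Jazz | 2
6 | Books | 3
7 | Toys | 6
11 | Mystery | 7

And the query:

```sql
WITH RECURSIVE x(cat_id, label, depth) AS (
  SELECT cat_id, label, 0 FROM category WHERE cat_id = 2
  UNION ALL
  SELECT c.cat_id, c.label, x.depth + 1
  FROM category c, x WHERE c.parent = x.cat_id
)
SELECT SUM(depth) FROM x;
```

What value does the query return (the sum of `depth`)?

Base: cat_id=2 (Video) at depth 0.
Iteration 1: rows with parent in {2} -> Jazz (id 3, depth 1), History (id 12, depth 1).
Iteration 2: rows with parent in {3,12} -> Books (id 6, depth 2).
Iteration 3: rows with parent in {6} -> Toys (id 7, depth 3), Board (id 8, depth 3).
Iteration 4: rows with parent in {7,8} -> Movies (id 9, depth 4), Mystery (id 11, depth 4).
Iteration 5: rows with parent in {9,11} -> Music (id 10, depth 5).
Iteration 6: rows with parent in {10} -> Classical (id 13, depth 6).
Iteration 7: no rows with parent in {13}; recursion stops.
SUM(depth) = 0 + 1 + 1 + 2 + 3 + 3 + 4 + 4 + 5 + 6 = 29.

29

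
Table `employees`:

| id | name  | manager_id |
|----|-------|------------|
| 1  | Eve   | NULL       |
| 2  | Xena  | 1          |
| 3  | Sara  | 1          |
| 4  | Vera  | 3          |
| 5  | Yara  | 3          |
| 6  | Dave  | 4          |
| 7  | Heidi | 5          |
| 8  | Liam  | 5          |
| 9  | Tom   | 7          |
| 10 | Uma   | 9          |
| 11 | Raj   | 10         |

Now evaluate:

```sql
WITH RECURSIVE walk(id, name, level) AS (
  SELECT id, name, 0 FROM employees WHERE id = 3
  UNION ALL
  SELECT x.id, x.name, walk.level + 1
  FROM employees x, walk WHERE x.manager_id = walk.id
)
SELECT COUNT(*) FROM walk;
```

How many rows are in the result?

9

Base: id=3 (Sara) at level 0.
Iteration 1: rows with manager_id in {3} -> Vera (id 4, level 1), Yara (id 5, level 1).
Iteration 2: rows with manager_id in {4,5} -> Dave (id 6, level 2), Heidi (id 7, level 2), Liam (id 8, level 2).
Iteration 3: rows with manager_id in {6,7,8} -> Tom (id 9, level 3).
Iteration 4: rows with manager_id in {9} -> Uma (id 10, level 4).
Iteration 5: rows with manager_id in {10} -> Raj (id 11, level 5).
Iteration 6: no rows with manager_id in {11}; recursion stops.
Total rows emitted: 9.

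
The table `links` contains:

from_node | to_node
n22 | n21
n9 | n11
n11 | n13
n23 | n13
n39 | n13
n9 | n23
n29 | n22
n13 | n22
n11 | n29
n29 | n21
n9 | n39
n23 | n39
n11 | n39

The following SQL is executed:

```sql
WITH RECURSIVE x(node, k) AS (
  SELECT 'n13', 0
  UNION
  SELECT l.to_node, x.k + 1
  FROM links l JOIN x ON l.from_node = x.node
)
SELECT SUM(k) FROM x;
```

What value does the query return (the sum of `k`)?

3

Base: (n13, k=0).
Iteration 1: edges from {n13} -> (n22, k=1).
Iteration 2: edges from {n22} -> (n21, k=2).
Iteration 3: no outgoing edges from {n21}; recursion stops.
SUM(k) = 0 + 1 + 2 = 3.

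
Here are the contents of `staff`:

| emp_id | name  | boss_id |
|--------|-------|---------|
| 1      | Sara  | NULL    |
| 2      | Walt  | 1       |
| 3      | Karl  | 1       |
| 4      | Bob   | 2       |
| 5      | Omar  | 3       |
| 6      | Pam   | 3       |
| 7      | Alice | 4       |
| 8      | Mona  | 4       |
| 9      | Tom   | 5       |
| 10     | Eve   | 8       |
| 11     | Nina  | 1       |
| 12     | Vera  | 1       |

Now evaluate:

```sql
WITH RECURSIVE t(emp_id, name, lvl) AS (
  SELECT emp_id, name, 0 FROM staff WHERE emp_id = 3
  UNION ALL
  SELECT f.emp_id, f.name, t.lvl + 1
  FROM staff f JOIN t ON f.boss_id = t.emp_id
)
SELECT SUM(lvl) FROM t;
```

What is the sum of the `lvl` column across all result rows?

4

Base: emp_id=3 (Karl) at lvl 0.
Iteration 1: rows with boss_id in {3} -> Omar (id 5, lvl 1), Pam (id 6, lvl 1).
Iteration 2: rows with boss_id in {5,6} -> Tom (id 9, lvl 2).
Iteration 3: no rows with boss_id in {9}; recursion stops.
SUM(lvl) = 0 + 1 + 1 + 2 = 4.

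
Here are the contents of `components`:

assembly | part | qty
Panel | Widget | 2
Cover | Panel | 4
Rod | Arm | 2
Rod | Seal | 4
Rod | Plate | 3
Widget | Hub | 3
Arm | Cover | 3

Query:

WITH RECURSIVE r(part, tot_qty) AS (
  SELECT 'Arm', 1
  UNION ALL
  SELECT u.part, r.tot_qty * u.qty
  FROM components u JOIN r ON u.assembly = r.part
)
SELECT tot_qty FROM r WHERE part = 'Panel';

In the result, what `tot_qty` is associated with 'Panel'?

12

Base: (Arm, tot_qty=1).
Iteration 1: components of {Arm} -> Cover = 1*3 = 3.
Iteration 2: components of {Cover} -> Panel = 3*4 = 12.
Iteration 3: components of {Panel} -> Widget = 12*2 = 24.
Iteration 4: components of {Widget} -> Hub = 24*3 = 72.
Iteration 5: no further components; recursion stops.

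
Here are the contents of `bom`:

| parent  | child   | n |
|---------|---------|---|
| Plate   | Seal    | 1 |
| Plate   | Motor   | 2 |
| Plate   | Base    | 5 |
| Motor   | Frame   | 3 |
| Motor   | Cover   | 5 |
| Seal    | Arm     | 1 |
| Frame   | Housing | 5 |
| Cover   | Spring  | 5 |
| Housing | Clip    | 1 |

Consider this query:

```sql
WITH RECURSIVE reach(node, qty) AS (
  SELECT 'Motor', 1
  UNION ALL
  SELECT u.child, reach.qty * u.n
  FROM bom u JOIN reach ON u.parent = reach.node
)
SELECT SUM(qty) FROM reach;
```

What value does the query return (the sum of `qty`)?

64

Base: (Motor, qty=1).
Iteration 1: components of {Motor} -> Cover = 1*5 = 5, Frame = 1*3 = 3.
Iteration 2: components of {Cover,Frame} -> Housing = 3*5 = 15, Spring = 5*5 = 25.
Iteration 3: components of {Housing,Spring} -> Clip = 15*1 = 15.
Iteration 4: no further components; recursion stops.
SUM(qty) = 1 + 3 + 5 + 15 + 25 + 15 = 64.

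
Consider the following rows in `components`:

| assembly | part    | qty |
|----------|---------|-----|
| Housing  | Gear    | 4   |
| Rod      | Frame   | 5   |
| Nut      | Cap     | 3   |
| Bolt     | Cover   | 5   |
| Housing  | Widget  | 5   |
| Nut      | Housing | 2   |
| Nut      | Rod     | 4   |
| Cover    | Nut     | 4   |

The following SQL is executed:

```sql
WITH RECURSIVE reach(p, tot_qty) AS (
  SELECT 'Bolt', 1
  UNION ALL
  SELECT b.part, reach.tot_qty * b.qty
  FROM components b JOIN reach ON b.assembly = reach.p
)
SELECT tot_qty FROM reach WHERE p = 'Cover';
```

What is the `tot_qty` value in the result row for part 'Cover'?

5

Base: (Bolt, tot_qty=1).
Iteration 1: components of {Bolt} -> Cover = 1*5 = 5.
Iteration 2: components of {Cover} -> Nut = 5*4 = 20.
Iteration 3: components of {Nut} -> Cap = 20*3 = 60, Housing = 20*2 = 40, Rod = 20*4 = 80.
Iteration 4: components of {Cap,Housing,Rod} -> Frame = 80*5 = 400, Gear = 40*4 = 160, Widget = 40*5 = 200.
Iteration 5: no further components; recursion stops.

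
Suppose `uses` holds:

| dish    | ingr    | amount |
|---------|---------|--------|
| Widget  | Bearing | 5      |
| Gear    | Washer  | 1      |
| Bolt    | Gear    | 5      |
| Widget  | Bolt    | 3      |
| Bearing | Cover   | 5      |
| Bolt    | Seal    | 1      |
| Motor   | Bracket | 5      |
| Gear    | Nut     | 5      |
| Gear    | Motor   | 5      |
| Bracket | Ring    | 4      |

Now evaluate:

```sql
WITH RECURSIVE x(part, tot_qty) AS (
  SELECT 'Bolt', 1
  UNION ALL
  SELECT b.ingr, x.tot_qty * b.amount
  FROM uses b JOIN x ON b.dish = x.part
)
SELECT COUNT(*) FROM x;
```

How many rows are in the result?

8

Base: (Bolt, tot_qty=1).
Iteration 1: components of {Bolt} -> Gear = 1*5 = 5, Seal = 1*1 = 1.
Iteration 2: components of {Gear,Seal} -> Motor = 5*5 = 25, Nut = 5*5 = 25, Washer = 5*1 = 5.
Iteration 3: components of {Motor,Nut,Washer} -> Bracket = 25*5 = 125.
Iteration 4: components of {Bracket} -> Ring = 125*4 = 500.
Iteration 5: no further components; recursion stops.
Total rows emitted: 8.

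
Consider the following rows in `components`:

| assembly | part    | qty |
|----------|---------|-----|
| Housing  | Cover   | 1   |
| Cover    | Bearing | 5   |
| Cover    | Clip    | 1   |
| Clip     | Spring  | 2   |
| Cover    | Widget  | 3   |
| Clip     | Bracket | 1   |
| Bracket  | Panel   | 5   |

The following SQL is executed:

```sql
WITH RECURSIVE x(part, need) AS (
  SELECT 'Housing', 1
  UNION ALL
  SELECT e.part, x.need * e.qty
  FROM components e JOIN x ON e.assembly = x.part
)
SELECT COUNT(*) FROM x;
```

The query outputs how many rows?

8

Base: (Housing, need=1).
Iteration 1: components of {Housing} -> Cover = 1*1 = 1.
Iteration 2: components of {Cover} -> Bearing = 1*5 = 5, Clip = 1*1 = 1, Widget = 1*3 = 3.
Iteration 3: components of {Bearing,Clip,Widget} -> Bracket = 1*1 = 1, Spring = 1*2 = 2.
Iteration 4: components of {Bracket,Spring} -> Panel = 1*5 = 5.
Iteration 5: no further components; recursion stops.
Total rows emitted: 8.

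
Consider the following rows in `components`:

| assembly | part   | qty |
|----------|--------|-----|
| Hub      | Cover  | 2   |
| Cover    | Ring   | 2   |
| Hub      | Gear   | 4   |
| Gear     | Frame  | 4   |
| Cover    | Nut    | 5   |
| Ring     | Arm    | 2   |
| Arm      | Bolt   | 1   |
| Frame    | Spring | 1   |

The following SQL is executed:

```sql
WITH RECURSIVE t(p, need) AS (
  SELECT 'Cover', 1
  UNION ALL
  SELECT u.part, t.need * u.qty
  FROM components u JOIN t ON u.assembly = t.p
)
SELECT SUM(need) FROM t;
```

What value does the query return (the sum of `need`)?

Base: (Cover, need=1).
Iteration 1: components of {Cover} -> Nut = 1*5 = 5, Ring = 1*2 = 2.
Iteration 2: components of {Nut,Ring} -> Arm = 2*2 = 4.
Iteration 3: components of {Arm} -> Bolt = 4*1 = 4.
Iteration 4: no further components; recursion stops.
SUM(need) = 1 + 2 + 5 + 4 + 4 = 16.

16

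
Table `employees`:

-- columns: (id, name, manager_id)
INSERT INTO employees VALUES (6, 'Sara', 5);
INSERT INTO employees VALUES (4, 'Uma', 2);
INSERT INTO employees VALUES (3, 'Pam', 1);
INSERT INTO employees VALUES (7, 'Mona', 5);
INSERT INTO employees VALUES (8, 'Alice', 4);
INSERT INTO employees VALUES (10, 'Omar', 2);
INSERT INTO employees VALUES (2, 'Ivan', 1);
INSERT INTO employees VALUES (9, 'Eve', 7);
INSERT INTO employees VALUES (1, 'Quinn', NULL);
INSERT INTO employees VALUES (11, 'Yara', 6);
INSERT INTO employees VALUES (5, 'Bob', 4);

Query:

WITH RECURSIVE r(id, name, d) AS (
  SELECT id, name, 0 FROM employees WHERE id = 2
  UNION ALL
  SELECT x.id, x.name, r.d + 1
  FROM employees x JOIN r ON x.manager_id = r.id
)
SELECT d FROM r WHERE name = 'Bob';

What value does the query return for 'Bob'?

2

Base: id=2 (Ivan) at d 0.
Iteration 1: rows with manager_id in {2} -> Uma (id 4, d 1), Omar (id 10, d 1).
Iteration 2: rows with manager_id in {4,10} -> Bob (id 5, d 2), Alice (id 8, d 2).
Iteration 3: rows with manager_id in {5,8} -> Sara (id 6, d 3), Mona (id 7, d 3).
Iteration 4: rows with manager_id in {6,7} -> Eve (id 9, d 4), Yara (id 11, d 4).
Iteration 5: no rows with manager_id in {9,11}; recursion stops.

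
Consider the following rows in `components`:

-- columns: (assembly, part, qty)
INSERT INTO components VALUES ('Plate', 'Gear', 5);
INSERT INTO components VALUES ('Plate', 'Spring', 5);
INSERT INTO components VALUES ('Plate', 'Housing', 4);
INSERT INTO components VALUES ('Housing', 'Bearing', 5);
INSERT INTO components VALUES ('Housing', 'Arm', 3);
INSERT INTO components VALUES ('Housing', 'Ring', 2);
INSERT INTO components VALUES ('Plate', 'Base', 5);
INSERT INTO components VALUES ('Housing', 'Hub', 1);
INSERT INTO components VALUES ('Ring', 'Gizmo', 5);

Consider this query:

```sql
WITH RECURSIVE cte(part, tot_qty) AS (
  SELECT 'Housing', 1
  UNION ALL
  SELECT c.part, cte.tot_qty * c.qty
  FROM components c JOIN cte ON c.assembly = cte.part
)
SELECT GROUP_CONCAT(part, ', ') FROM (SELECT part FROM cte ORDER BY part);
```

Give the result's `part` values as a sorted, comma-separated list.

Base: (Housing, tot_qty=1).
Iteration 1: components of {Housing} -> Arm = 1*3 = 3, Bearing = 1*5 = 5, Hub = 1*1 = 1, Ring = 1*2 = 2.
Iteration 2: components of {Arm,Bearing,Hub,Ring} -> Gizmo = 2*5 = 10.
Iteration 3: no further components; recursion stops.

Arm, Bearing, Gizmo, Housing, Hub, Ring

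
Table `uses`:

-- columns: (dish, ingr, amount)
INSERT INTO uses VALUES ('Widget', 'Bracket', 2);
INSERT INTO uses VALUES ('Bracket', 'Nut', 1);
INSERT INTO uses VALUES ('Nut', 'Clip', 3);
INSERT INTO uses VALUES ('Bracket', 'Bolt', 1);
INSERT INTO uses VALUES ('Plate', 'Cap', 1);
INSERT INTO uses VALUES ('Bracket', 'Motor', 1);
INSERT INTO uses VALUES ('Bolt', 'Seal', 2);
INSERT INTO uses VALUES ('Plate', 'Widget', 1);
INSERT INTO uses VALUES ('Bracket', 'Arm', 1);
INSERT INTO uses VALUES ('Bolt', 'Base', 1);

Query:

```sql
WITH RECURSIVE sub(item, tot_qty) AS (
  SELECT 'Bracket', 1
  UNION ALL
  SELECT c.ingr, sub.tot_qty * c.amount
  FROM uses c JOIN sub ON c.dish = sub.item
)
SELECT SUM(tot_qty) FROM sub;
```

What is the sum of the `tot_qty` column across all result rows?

Base: (Bracket, tot_qty=1).
Iteration 1: components of {Bracket} -> Arm = 1*1 = 1, Bolt = 1*1 = 1, Motor = 1*1 = 1, Nut = 1*1 = 1.
Iteration 2: components of {Arm,Bolt,Motor,Nut} -> Base = 1*1 = 1, Clip = 1*3 = 3, Seal = 1*2 = 2.
Iteration 3: no further components; recursion stops.
SUM(tot_qty) = 1 + 1 + 1 + 1 + 1 + 3 + 1 + 2 = 11.

11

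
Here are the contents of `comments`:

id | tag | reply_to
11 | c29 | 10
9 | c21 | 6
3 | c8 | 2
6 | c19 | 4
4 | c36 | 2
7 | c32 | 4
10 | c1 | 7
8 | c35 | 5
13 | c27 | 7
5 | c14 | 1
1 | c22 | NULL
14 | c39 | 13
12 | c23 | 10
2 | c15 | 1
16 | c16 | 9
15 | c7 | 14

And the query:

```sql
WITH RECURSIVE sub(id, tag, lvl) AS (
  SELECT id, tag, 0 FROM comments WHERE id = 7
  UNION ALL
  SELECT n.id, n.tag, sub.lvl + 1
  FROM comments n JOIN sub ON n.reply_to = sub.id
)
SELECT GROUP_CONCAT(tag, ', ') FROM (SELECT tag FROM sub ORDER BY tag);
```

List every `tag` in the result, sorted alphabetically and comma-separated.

c1, c23, c27, c29, c32, c39, c7

Base: id=7 (c32) at lvl 0.
Iteration 1: rows with reply_to in {7} -> c1 (id 10, lvl 1), c27 (id 13, lvl 1).
Iteration 2: rows with reply_to in {10,13} -> c29 (id 11, lvl 2), c23 (id 12, lvl 2), c39 (id 14, lvl 2).
Iteration 3: rows with reply_to in {11,12,14} -> c7 (id 15, lvl 3).
Iteration 4: no rows with reply_to in {15}; recursion stops.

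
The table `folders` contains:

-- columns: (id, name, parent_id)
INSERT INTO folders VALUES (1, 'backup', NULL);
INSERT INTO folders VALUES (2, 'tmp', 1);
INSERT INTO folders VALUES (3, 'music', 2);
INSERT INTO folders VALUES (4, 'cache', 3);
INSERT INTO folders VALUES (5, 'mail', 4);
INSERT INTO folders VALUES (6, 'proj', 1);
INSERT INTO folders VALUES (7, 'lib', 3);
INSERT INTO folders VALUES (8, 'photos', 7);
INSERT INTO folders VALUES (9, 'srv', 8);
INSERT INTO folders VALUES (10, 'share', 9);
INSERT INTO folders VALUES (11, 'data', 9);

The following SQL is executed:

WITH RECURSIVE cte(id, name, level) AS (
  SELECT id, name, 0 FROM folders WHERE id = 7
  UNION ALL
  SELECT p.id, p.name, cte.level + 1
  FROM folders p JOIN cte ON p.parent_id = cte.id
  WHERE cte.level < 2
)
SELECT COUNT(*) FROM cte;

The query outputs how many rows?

3

Base: id=7 (lib) at level 0.
Iteration 1: rows with parent_id in {7} -> photos (id 8, level 1).
Iteration 2: rows with parent_id in {8} -> srv (id 9, level 2).
Iteration 3: level < 2 fails for all current rows; recursion stops.
Total rows emitted: 3.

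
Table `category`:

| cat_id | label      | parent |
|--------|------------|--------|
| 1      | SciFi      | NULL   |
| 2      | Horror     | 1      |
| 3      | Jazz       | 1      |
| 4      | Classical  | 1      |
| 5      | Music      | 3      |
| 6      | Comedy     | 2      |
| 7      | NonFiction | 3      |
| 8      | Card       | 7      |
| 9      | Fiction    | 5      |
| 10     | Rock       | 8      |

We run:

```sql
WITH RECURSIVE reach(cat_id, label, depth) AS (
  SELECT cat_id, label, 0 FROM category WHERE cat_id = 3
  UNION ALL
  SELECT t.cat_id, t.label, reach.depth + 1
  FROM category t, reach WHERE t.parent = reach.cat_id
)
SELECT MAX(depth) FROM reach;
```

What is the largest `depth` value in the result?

3

Base: cat_id=3 (Jazz) at depth 0.
Iteration 1: rows with parent in {3} -> Music (id 5, depth 1), NonFiction (id 7, depth 1).
Iteration 2: rows with parent in {5,7} -> Card (id 8, depth 2), Fiction (id 9, depth 2).
Iteration 3: rows with parent in {8,9} -> Rock (id 10, depth 3).
Iteration 4: no rows with parent in {10}; recursion stops.
depth values: 0, 1, 1, 2, 2, 3; the maximum is 3.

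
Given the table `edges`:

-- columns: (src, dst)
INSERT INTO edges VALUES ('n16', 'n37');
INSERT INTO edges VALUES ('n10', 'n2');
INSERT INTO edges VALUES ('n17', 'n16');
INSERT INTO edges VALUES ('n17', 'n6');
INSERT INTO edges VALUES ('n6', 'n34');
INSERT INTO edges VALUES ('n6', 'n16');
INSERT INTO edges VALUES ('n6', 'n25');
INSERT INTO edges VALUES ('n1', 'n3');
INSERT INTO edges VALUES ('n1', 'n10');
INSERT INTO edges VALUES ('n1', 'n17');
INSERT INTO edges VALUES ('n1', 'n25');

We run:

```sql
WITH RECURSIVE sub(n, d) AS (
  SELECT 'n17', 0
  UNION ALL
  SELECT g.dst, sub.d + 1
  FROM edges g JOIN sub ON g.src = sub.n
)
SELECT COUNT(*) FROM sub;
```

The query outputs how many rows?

8

Base: (n17, d=0).
Iteration 1: edges from {n17} -> (n16, d=1), (n6, d=1).
Iteration 2: edges from {n16,n6} -> (n16, d=2), (n25, d=2), (n34, d=2), (n37, d=2).
Iteration 3: edges from {n16,n25,n34,n37} -> (n37, d=3).
Iteration 4: no outgoing edges from {n37}; recursion stops.
Total rows emitted: 8.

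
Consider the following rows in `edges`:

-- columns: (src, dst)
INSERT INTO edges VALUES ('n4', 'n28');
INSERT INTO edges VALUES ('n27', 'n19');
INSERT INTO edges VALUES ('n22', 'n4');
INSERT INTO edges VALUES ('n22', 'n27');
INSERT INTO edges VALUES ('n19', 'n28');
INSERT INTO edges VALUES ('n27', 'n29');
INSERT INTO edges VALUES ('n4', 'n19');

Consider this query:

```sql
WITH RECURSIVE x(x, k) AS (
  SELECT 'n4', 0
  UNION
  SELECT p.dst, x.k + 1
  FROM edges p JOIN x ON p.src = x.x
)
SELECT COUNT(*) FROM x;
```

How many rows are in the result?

Base: (n4, k=0).
Iteration 1: edges from {n4} -> (n19, k=1), (n28, k=1).
Iteration 2: edges from {n19,n28} -> (n28, k=2).
Iteration 3: no outgoing edges from {n28}; recursion stops.
Total rows emitted: 4.

4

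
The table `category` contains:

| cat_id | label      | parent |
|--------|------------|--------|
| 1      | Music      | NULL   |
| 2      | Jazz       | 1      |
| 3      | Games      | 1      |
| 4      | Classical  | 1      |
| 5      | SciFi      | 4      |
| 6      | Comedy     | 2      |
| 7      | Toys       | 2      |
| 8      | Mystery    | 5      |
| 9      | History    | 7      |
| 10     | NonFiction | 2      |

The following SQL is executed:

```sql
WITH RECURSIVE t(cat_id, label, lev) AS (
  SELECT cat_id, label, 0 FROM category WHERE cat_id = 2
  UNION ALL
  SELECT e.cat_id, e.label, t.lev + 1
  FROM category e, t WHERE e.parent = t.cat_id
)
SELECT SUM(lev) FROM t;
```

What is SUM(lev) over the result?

5

Base: cat_id=2 (Jazz) at lev 0.
Iteration 1: rows with parent in {2} -> Comedy (id 6, lev 1), Toys (id 7, lev 1), NonFiction (id 10, lev 1).
Iteration 2: rows with parent in {6,7,10} -> History (id 9, lev 2).
Iteration 3: no rows with parent in {9}; recursion stops.
SUM(lev) = 0 + 1 + 1 + 1 + 2 = 5.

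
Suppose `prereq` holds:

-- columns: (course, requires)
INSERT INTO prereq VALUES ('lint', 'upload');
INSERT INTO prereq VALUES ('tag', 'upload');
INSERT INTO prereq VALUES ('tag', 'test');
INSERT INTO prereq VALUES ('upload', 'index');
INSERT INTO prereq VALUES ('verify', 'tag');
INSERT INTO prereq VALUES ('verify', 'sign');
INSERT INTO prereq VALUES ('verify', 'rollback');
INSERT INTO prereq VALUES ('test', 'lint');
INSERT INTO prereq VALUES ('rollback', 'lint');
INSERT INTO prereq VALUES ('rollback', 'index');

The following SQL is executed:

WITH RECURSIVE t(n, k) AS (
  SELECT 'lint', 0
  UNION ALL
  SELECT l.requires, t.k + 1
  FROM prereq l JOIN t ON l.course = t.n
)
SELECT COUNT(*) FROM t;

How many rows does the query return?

3

Base: (lint, k=0).
Iteration 1: edges from {lint} -> (upload, k=1).
Iteration 2: edges from {upload} -> (index, k=2).
Iteration 3: no outgoing edges from {index}; recursion stops.
Total rows emitted: 3.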